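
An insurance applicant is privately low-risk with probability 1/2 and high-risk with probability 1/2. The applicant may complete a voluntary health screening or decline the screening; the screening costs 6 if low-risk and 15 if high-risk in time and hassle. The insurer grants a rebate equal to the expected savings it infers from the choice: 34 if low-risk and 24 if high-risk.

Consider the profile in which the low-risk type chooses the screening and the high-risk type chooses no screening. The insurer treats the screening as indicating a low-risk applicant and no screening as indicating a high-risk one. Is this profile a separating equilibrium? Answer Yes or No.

Yes

Under these beliefs, the screening earns rebate 34 and no screening earns rebate 24.
low-risk: the screening nets 34 − 6 = 28; no screening nets 24. low-risk prefers the screening.
high-risk: the screening nets 34 − 15 = 19; no screening nets 24. high-risk prefers no screening.
Neither type deviates, so the separating profile is an equilibrium.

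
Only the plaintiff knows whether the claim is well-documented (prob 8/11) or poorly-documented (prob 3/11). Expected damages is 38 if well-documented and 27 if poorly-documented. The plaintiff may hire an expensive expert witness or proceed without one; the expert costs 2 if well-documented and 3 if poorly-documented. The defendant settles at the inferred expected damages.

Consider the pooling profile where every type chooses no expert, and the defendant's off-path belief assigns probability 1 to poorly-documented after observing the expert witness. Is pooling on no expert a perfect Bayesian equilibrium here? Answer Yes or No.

On path, the defendant holds the prior and pays 8/11·38 + 3/11·27 = 35. Off path (the expert witness), believing poorly-documented, it pays 27.
well-documented: no expert nets 35; the expert witness nets 27 − 2 = 25. well-documented stays.
poorly-documented: no expert nets 35; the expert witness nets 27 − 3 = 24. poorly-documented stays.
No type deviates, so pooling is sustained.

Yes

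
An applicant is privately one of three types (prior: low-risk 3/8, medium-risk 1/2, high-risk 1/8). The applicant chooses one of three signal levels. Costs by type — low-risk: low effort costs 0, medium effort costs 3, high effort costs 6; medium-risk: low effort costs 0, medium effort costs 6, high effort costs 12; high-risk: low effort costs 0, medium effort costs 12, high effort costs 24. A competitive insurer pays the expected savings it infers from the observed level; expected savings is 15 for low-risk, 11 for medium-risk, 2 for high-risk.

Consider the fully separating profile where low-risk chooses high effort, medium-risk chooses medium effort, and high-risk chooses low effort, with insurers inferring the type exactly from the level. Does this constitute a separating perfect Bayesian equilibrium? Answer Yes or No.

Separating rebates: high effort → 15, medium effort → 11, low effort → 2.
low-risk (assigned high effort): low effort: 2 − 0 = 2; medium effort: 11 − 3 = 8; high effort: 15 − 6 = 9. low-risk stays.
medium-risk (assigned medium effort): low effort: 2 − 0 = 2; medium effort: 11 − 6 = 5; high effort: 15 − 12 = 3. medium-risk stays.
high-risk (assigned low effort): low effort: 2 − 0 = 2; medium effort: 11 − 12 = -1; high effort: 15 − 24 = -9. high-risk stays.
Every type prefers its assigned level; separation holds.

Yes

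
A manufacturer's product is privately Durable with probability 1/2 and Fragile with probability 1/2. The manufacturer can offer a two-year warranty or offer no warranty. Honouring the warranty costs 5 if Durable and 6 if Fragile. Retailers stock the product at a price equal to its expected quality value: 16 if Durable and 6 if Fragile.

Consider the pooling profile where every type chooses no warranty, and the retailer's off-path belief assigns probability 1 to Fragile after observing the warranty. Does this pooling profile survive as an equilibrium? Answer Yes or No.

On path, the retailer holds the prior and pays 1/2·16 + 1/2·6 = 11. Off path (the warranty), believing Fragile, it pays 6.
Durable: no warranty nets 11; the warranty nets 6 − 5 = 1. Durable stays.
Fragile: no warranty nets 11; the warranty nets 6 − 6 = 0. Fragile stays.
No type deviates, so pooling is sustained.

Yes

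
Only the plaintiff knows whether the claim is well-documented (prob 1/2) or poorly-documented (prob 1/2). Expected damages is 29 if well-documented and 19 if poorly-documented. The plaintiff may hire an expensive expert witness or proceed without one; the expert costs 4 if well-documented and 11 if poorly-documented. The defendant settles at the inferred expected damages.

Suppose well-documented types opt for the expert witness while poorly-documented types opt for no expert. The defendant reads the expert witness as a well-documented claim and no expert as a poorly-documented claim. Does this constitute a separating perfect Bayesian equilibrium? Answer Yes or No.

Under these beliefs, the expert witness earns settlement 29 and no expert earns settlement 19.
well-documented: the expert witness nets 29 − 4 = 25; no expert nets 19. well-documented prefers the expert witness.
poorly-documented: the expert witness nets 29 − 11 = 18; no expert nets 19. poorly-documented prefers no expert.
Neither type deviates, so the separating profile is an equilibrium.

Yes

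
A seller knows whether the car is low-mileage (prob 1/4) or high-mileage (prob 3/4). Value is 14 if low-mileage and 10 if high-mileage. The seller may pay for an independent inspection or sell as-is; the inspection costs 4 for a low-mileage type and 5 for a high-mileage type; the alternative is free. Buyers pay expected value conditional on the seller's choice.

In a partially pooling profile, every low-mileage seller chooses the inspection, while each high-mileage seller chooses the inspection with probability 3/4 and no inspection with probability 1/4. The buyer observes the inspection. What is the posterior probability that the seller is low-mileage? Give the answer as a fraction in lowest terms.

P(the inspection) = (1/4)·1 + (3/4)·(3/4) = 13/16.
By Bayes' rule, P(low-mileage | the inspection) = (1/4) / (13/16) = 4/13.

4/13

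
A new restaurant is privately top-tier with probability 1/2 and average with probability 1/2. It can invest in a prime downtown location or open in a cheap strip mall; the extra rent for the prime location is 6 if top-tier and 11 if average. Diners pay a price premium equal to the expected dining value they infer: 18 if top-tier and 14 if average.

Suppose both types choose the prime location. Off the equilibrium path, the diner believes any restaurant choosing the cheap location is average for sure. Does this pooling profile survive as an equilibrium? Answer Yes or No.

On path, the diner holds the prior and pays 1/2·18 + 1/2·14 = 16. Off path (the cheap location), believing average, it pays 14.
top-tier: the prime location nets 16 − 6 = 10; the cheap location nets 14. top-tier would deviate.
average: the prime location nets 16 − 11 = 5; the cheap location nets 14. average would deviate.
A type deviates, so pooling fails.

No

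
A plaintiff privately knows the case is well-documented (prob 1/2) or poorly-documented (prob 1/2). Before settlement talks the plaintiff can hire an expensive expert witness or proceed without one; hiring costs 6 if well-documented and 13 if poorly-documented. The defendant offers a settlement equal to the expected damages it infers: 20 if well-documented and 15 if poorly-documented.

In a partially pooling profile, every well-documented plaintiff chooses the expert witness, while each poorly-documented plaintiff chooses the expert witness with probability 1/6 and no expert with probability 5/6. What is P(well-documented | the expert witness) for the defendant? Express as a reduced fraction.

6/7

P(the expert witness) = (1/2)·1 + (1/2)·(1/6) = 7/12.
By Bayes' rule, P(well-documented | the expert witness) = (1/2) / (7/12) = 6/7.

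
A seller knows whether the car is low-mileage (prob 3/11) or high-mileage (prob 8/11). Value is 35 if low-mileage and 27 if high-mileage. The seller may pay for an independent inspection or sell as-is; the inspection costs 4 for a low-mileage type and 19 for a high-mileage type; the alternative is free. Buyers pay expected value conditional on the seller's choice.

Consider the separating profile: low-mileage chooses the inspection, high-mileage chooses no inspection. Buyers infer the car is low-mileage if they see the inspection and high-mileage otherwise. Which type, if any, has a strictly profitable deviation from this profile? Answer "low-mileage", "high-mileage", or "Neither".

Neither

The inspection pays 35; no inspection pays 27.
low-mileage: assigned the inspection, nets 35 − 4 = 31; deviating to no inspection nets 27.
high-mileage: assigned no inspection, nets 27; deviating to the inspection nets 35 − 19 = 16.
Both types strictly prefer their assigned action; no profitable deviation.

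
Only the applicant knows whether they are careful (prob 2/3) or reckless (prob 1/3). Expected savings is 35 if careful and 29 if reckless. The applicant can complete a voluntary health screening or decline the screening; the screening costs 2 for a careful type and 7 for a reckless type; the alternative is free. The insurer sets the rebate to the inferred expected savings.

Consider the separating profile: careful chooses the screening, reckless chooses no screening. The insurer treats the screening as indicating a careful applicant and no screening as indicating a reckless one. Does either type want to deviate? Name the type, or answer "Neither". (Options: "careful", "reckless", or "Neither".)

The screening pays 35; no screening pays 29.
careful: assigned the screening, nets 35 − 2 = 33; deviating to no screening nets 29.
reckless: assigned no screening, nets 29; deviating to the screening nets 35 − 7 = 28.
Both types strictly prefer their assigned action; no profitable deviation.

Neither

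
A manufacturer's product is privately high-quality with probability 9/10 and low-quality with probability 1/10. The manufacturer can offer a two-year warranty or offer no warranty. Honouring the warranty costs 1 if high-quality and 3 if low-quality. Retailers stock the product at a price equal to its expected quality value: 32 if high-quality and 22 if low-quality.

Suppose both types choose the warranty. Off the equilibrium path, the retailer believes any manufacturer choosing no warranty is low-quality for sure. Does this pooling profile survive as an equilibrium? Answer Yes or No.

On path, the retailer holds the prior and pays 9/10·32 + 1/10·22 = 31. Off path (no warranty), believing low-quality, it pays 22.
high-quality: the warranty nets 31 − 1 = 30; no warranty nets 22. high-quality stays.
low-quality: the warranty nets 31 − 3 = 28; no warranty nets 22. low-quality stays.
No type deviates, so pooling is sustained.

Yes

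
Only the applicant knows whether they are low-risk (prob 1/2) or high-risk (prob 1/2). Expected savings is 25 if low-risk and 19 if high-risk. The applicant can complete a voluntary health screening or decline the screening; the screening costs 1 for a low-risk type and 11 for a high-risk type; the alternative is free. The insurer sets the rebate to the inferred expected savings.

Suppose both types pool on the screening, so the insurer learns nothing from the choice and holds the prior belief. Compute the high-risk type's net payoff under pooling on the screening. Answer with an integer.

11

Pooled rebate = 1/2·25 + 1/2·19 = 22.
high-risk pays cost 11 for the screening, so net payoff = 22 − 11 = 11.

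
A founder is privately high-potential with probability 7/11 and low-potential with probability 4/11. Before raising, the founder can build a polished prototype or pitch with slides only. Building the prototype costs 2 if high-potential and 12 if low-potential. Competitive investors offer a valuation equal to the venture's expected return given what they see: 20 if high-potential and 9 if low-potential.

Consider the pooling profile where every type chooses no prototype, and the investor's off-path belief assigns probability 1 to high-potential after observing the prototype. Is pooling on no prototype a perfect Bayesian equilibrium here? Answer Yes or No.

On path, the investor holds the prior and pays 7/11·20 + 4/11·9 = 16. Off path (the prototype), believing high-potential, it pays 20.
high-potential: no prototype nets 16; the prototype nets 20 − 2 = 18. high-potential would deviate.
low-potential: no prototype nets 16; the prototype nets 20 − 12 = 8. low-potential stays.
A type deviates, so pooling fails.

No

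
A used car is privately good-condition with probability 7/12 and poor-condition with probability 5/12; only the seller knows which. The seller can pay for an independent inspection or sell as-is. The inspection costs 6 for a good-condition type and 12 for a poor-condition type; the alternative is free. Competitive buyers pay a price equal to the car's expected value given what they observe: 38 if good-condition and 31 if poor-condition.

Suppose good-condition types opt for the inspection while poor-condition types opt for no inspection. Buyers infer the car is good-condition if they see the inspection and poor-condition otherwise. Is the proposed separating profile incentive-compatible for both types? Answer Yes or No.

Under these beliefs, the inspection earns price 38 and no inspection earns price 31.
good-condition: the inspection nets 38 − 6 = 32; no inspection nets 31. good-condition prefers the inspection.
poor-condition: the inspection nets 38 − 12 = 26; no inspection nets 31. poor-condition prefers no inspection.
Neither type deviates, so the separating profile is an equilibrium.

Yes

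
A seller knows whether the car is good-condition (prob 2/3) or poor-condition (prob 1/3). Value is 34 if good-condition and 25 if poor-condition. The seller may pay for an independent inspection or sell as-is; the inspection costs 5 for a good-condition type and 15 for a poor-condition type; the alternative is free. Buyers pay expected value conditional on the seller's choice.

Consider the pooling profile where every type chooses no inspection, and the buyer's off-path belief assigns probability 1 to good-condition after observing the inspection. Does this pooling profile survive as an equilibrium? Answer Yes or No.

Yes

On path, the buyer holds the prior and pays 2/3·34 + 1/3·25 = 31. Off path (the inspection), believing good-condition, it pays 34.
good-condition: no inspection nets 31; the inspection nets 34 − 5 = 29. good-condition stays.
poor-condition: no inspection nets 31; the inspection nets 34 − 15 = 19. poor-condition stays.
No type deviates, so pooling is sustained.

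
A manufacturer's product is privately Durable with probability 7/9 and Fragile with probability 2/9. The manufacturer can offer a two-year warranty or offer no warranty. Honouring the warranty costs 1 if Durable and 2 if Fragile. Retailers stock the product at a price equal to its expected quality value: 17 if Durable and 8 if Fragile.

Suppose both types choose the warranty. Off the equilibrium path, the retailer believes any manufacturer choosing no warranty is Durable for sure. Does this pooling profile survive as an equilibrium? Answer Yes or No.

On path, the retailer holds the prior and pays 7/9·17 + 2/9·8 = 15. Off path (no warranty), believing Durable, it pays 17.
Durable: the warranty nets 15 − 1 = 14; no warranty nets 17. Durable would deviate.
Fragile: the warranty nets 15 − 2 = 13; no warranty nets 17. Fragile would deviate.
A type deviates, so pooling fails.

No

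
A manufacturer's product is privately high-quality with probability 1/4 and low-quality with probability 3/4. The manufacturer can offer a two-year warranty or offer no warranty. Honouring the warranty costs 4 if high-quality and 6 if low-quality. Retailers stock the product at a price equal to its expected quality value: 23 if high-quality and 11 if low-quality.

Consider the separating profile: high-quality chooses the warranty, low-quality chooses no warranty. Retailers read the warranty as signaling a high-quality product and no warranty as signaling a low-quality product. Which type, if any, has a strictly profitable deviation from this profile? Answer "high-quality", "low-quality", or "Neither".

The warranty pays 23; no warranty pays 11.
high-quality: assigned the warranty, nets 23 − 4 = 19; deviating to no warranty nets 11.
low-quality: assigned no warranty, nets 11; deviating to the warranty nets 23 − 6 = 17.
The low-quality type gains 6 by deviating.

low-quality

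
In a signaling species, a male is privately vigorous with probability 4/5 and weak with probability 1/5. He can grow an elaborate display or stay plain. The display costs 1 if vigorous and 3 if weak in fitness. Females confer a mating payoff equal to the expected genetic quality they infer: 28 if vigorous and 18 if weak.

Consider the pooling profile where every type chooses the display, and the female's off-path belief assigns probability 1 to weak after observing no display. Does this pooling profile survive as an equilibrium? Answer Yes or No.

On path, the female holds the prior and pays 4/5·28 + 1/5·18 = 26. Off path (no display), believing weak, it pays 18.
vigorous: the display nets 26 − 1 = 25; no display nets 18. vigorous stays.
weak: the display nets 26 − 3 = 23; no display nets 18. weak stays.
No type deviates, so pooling is sustained.

Yes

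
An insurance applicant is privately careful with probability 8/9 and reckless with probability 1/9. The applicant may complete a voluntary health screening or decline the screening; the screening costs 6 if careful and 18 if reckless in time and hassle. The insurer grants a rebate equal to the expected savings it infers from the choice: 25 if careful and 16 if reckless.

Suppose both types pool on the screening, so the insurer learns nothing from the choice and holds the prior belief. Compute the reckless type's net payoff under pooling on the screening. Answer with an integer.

Pooled rebate = 8/9·25 + 1/9·16 = 24.
reckless pays cost 18 for the screening, so net payoff = 24 − 18 = 6.

6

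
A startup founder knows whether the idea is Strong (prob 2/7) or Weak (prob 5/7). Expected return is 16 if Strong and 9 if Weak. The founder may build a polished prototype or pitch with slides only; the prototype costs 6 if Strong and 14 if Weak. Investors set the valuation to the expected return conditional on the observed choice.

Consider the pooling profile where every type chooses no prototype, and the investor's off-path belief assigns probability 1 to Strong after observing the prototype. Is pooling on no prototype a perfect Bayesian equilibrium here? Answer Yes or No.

Yes

On path, the investor holds the prior and pays 2/7·16 + 5/7·9 = 11. Off path (the prototype), believing Strong, it pays 16.
Strong: no prototype nets 11; the prototype nets 16 − 6 = 10. Strong stays.
Weak: no prototype nets 11; the prototype nets 16 − 14 = 2. Weak stays.
No type deviates, so pooling is sustained.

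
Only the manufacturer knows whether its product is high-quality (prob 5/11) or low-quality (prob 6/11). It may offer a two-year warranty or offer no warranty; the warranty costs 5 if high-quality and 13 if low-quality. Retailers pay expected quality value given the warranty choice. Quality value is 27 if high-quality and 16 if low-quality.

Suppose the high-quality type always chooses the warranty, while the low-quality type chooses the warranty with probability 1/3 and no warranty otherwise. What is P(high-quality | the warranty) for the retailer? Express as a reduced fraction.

P(the warranty) = (5/11)·1 + (6/11)·(1/3) = 7/11.
By Bayes' rule, P(high-quality | the warranty) = (5/11) / (7/11) = 5/7.

5/7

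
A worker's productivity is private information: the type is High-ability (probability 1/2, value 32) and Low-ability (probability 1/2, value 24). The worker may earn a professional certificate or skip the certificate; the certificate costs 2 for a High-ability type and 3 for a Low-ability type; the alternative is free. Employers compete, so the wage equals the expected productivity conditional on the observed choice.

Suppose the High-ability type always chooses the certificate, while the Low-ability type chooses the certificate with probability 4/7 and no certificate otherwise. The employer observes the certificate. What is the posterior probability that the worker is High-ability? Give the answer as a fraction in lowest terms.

7/11

P(the certificate) = (1/2)·1 + (1/2)·(4/7) = 11/14.
By Bayes' rule, P(High-ability | the certificate) = (1/2) / (11/14) = 7/11.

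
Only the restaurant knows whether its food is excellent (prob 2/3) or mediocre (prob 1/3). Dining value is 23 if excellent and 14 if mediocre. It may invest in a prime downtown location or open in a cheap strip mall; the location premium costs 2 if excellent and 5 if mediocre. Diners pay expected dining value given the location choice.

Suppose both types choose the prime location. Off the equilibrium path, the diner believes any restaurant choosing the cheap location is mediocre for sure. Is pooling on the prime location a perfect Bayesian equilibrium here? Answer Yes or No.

On path, the diner holds the prior and pays 2/3·23 + 1/3·14 = 20. Off path (the cheap location), believing mediocre, it pays 14.
excellent: the prime location nets 20 − 2 = 18; the cheap location nets 14. excellent stays.
mediocre: the prime location nets 20 − 5 = 15; the cheap location nets 14. mediocre stays.
No type deviates, so pooling is sustained.

Yes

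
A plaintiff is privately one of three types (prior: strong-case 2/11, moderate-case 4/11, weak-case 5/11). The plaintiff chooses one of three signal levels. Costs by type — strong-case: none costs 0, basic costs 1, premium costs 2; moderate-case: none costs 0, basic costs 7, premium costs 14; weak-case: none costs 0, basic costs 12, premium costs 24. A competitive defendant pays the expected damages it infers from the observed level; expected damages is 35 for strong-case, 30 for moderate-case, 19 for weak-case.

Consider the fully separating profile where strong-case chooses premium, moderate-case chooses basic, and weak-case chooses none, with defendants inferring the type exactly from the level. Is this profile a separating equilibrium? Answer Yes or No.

Separating settlements: premium → 35, basic → 30, none → 19.
strong-case (assigned premium): none: 19 − 0 = 19; basic: 30 − 1 = 29; premium: 35 − 2 = 33. strong-case stays.
moderate-case (assigned basic): none: 19 − 0 = 19; basic: 30 − 7 = 23; premium: 35 − 14 = 21. moderate-case stays.
weak-case (assigned none): none: 19 − 0 = 19; basic: 30 − 12 = 18; premium: 35 − 24 = 11. weak-case stays.
Every type prefers its assigned level; separation holds.

Yes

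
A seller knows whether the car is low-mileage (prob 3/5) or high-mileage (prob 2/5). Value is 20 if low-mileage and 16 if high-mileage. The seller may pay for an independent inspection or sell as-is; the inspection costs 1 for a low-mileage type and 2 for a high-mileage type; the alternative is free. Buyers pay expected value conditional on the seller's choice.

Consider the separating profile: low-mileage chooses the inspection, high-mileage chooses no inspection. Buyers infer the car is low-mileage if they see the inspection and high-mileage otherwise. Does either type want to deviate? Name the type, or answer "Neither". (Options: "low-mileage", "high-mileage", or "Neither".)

high-mileage

The inspection pays 20; no inspection pays 16.
low-mileage: assigned the inspection, nets 20 − 1 = 19; deviating to no inspection nets 16.
high-mileage: assigned no inspection, nets 16; deviating to the inspection nets 20 − 2 = 18.
The high-mileage type gains 2 by deviating.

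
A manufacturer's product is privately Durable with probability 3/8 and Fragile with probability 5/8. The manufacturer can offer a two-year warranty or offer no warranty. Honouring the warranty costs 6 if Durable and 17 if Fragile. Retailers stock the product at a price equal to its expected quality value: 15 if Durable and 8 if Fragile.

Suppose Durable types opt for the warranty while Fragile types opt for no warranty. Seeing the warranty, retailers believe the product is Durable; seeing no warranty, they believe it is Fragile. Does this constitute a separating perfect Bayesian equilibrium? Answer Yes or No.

Under these beliefs, the warranty earns price 15 and no warranty earns price 8.
Durable: the warranty nets 15 − 6 = 9; no warranty nets 8. Durable prefers the warranty.
Fragile: the warranty nets 15 − 17 = -2; no warranty nets 8. Fragile prefers no warranty.
Neither type deviates, so the separating profile is an equilibrium.

Yes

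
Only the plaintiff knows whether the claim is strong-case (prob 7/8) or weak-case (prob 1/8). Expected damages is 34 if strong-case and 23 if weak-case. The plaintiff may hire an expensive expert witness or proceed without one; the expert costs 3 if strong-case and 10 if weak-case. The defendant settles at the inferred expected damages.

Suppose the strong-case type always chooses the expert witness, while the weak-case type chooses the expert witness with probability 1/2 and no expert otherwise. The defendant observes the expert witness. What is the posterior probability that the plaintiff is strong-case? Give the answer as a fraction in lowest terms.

14/15

P(the expert witness) = (7/8)·1 + (1/8)·(1/2) = 15/16.
By Bayes' rule, P(strong-case | the expert witness) = (7/8) / (15/16) = 14/15.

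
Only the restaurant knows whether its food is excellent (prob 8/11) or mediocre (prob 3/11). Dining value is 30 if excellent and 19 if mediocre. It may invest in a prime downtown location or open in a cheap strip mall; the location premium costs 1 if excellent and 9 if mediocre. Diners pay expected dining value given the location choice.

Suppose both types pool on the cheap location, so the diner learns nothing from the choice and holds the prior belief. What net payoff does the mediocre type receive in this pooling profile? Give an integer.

27

Pooled price premium = 8/11·30 + 3/11·19 = 27.
mediocre pays no cost for the cheap location, so net payoff = 27.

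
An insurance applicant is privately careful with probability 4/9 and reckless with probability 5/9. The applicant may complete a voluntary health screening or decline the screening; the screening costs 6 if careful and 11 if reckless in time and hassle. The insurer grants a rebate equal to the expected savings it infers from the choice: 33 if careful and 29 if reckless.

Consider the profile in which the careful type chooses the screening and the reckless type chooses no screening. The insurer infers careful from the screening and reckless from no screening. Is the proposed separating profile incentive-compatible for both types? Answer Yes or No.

No

Under these beliefs, the screening earns rebate 33 and no screening earns rebate 29.
careful: the screening nets 33 − 6 = 27; no screening nets 29. careful would deviate to no screening.
reckless: the screening nets 33 − 11 = 22; no screening nets 29. reckless prefers no screening.
careful has a profitable deviation, so the profile is not an equilibrium.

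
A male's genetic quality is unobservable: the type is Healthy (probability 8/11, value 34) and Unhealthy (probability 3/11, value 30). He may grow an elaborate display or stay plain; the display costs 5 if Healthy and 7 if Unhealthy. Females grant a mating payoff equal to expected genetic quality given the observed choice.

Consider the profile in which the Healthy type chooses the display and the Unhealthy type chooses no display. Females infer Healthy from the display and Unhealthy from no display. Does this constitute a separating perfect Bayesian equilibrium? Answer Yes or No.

Under these beliefs, the display earns mating payoff 34 and no display earns mating payoff 30.
Healthy: the display nets 34 − 5 = 29; no display nets 30. Healthy would deviate to no display.
Unhealthy: the display nets 34 − 7 = 27; no display nets 30. Unhealthy prefers no display.
Healthy has a profitable deviation, so the profile is not an equilibrium.

No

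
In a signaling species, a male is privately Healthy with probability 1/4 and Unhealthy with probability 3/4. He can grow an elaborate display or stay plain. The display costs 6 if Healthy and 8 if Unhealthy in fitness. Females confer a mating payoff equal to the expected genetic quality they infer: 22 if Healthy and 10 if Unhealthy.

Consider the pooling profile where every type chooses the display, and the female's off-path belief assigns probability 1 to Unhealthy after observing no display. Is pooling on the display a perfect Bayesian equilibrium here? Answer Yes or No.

On path, the female holds the prior and pays 1/4·22 + 3/4·10 = 13. Off path (no display), believing Unhealthy, it pays 10.
Healthy: the display nets 13 − 6 = 7; no display nets 10. Healthy would deviate.
Unhealthy: the display nets 13 − 8 = 5; no display nets 10. Unhealthy would deviate.
A type deviates, so pooling fails.

No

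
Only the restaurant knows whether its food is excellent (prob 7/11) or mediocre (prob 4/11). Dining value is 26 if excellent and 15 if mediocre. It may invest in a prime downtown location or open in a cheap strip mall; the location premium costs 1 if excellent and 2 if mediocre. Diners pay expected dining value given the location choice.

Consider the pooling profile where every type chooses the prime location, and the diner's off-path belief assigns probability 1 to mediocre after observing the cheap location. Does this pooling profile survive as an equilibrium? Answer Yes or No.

Yes

On path, the diner holds the prior and pays 7/11·26 + 4/11·15 = 22. Off path (the cheap location), believing mediocre, it pays 15.
excellent: the prime location nets 22 − 1 = 21; the cheap location nets 15. excellent stays.
mediocre: the prime location nets 22 − 2 = 20; the cheap location nets 15. mediocre stays.
No type deviates, so pooling is sustained.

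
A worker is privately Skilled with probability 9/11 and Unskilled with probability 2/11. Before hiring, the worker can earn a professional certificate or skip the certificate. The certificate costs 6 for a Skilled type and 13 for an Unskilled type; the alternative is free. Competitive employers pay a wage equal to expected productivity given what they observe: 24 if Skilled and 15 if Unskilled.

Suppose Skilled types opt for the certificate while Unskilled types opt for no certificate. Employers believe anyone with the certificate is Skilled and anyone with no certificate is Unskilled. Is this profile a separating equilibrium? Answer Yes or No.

Under these beliefs, the certificate earns wage 24 and no certificate earns wage 15.
Skilled: the certificate nets 24 − 6 = 18; no certificate nets 15. Skilled prefers the certificate.
Unskilled: the certificate nets 24 − 13 = 11; no certificate nets 15. Unskilled prefers no certificate.
Neither type deviates, so the separating profile is an equilibrium.

Yes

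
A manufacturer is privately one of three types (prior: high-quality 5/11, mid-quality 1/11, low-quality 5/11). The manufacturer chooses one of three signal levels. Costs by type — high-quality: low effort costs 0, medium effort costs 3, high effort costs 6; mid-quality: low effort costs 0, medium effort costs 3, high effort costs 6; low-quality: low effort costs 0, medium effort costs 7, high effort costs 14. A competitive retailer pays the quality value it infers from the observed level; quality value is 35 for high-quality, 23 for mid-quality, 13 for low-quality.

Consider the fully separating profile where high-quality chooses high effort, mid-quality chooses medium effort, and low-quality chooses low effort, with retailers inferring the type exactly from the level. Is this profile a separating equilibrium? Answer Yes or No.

No

Separating prices: high effort → 35, medium effort → 23, low effort → 13.
high-quality (assigned high effort): low effort: 13 − 0 = 13; medium effort: 23 − 3 = 20; high effort: 35 − 6 = 29. high-quality stays.
mid-quality (assigned medium effort): low effort: 13 − 0 = 13; medium effort: 23 − 3 = 20; high effort: 35 − 6 = 29. mid-quality prefers high effort.
low-quality (assigned low effort): low effort: 13 − 0 = 13; medium effort: 23 − 7 = 16; high effort: 35 − 14 = 21. low-quality prefers high effort.
At least one type deviates; the separating profile fails.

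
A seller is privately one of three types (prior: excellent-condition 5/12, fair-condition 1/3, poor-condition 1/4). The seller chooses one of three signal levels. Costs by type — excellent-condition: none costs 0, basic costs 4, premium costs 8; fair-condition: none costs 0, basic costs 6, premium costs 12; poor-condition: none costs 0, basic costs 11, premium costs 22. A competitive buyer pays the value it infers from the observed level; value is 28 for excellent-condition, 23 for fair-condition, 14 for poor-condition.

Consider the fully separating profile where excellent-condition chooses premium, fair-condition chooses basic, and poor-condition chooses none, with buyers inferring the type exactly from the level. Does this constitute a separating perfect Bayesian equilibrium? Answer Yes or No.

Yes

Separating prices: premium → 28, basic → 23, none → 14.
excellent-condition (assigned premium): none: 14 − 0 = 14; basic: 23 − 4 = 19; premium: 28 − 8 = 20. excellent-condition stays.
fair-condition (assigned basic): none: 14 − 0 = 14; basic: 23 − 6 = 17; premium: 28 − 12 = 16. fair-condition stays.
poor-condition (assigned none): none: 14 − 0 = 14; basic: 23 − 11 = 12; premium: 28 − 22 = 6. poor-condition stays.
Every type prefers its assigned level; separation holds.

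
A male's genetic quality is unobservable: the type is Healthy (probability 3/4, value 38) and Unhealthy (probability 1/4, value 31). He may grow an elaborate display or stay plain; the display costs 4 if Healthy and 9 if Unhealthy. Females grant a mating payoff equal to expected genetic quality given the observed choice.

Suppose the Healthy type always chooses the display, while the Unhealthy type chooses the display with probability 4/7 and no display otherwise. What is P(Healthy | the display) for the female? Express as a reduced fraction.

21/25

P(the display) = (3/4)·1 + (1/4)·(4/7) = 25/28.
By Bayes' rule, P(Healthy | the display) = (3/4) / (25/28) = 21/25.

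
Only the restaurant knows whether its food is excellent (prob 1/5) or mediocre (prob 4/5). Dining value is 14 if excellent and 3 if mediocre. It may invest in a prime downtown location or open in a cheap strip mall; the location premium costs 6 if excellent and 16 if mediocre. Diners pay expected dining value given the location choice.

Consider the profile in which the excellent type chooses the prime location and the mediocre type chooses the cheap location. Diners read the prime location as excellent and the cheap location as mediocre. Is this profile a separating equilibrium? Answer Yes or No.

Yes

Under these beliefs, the prime location earns price premium 14 and the cheap location earns price premium 3.
excellent: the prime location nets 14 − 6 = 8; the cheap location nets 3. excellent prefers the prime location.
mediocre: the prime location nets 14 − 16 = -2; the cheap location nets 3. mediocre prefers the cheap location.
Neither type deviates, so the separating profile is an equilibrium.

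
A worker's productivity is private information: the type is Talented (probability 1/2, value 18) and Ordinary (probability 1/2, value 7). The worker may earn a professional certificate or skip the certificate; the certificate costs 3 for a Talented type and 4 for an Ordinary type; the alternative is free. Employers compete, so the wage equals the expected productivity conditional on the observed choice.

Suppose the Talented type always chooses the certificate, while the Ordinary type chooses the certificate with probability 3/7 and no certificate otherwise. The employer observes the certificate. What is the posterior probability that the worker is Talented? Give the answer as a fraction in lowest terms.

P(the certificate) = (1/2)·1 + (1/2)·(3/7) = 5/7.
By Bayes' rule, P(Talented | the certificate) = (1/2) / (5/7) = 7/10.

7/10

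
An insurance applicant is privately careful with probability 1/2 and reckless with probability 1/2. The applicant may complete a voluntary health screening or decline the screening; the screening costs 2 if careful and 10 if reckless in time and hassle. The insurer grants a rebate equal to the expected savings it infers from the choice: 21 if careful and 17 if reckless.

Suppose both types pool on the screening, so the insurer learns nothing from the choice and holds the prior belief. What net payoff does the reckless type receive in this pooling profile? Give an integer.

9

Pooled rebate = 1/2·21 + 1/2·17 = 19.
reckless pays cost 10 for the screening, so net payoff = 19 − 10 = 9.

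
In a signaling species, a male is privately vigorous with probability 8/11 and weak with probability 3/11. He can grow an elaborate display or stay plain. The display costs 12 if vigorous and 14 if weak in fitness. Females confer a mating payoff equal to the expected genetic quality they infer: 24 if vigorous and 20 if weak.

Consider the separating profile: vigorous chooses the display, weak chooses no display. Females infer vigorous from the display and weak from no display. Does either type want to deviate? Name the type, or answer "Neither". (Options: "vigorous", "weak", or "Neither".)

vigorous

The display pays 24; no display pays 20.
vigorous: assigned the display, nets 24 − 12 = 12; deviating to no display nets 20.
weak: assigned no display, nets 20; deviating to the display nets 24 − 14 = 10.
The vigorous type gains 8 by deviating.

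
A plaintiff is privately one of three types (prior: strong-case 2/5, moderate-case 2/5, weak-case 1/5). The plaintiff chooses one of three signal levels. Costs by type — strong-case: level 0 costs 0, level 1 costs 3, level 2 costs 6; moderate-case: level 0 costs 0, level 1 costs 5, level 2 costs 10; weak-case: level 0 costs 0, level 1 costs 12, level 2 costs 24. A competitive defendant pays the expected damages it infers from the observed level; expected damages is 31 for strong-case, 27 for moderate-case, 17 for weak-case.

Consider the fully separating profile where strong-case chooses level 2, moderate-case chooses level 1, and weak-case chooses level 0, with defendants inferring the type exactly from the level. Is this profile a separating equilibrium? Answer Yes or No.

Separating settlements: level 2 → 31, level 1 → 27, level 0 → 17.
strong-case (assigned level 2): level 0: 17 − 0 = 17; level 1: 27 − 3 = 24; level 2: 31 − 6 = 25. strong-case stays.
moderate-case (assigned level 1): level 0: 17 − 0 = 17; level 1: 27 − 5 = 22; level 2: 31 − 10 = 21. moderate-case stays.
weak-case (assigned level 0): level 0: 17 − 0 = 17; level 1: 27 − 12 = 15; level 2: 31 − 24 = 7. weak-case stays.
Every type prefers its assigned level; separation holds.

Yes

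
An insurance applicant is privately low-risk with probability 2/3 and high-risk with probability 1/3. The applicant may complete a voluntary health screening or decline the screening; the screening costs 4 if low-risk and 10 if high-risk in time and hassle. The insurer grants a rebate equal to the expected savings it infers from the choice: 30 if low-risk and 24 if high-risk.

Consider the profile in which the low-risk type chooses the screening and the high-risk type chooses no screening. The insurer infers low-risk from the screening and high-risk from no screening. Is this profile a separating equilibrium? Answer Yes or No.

Yes

Under these beliefs, the screening earns rebate 30 and no screening earns rebate 24.
low-risk: the screening nets 30 − 4 = 26; no screening nets 24. low-risk prefers the screening.
high-risk: the screening nets 30 − 10 = 20; no screening nets 24. high-risk prefers no screening.
Neither type deviates, so the separating profile is an equilibrium.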